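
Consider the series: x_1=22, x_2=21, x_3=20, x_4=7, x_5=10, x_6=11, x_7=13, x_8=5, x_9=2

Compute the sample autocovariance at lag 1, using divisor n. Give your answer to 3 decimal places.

21.654

Mean x̄ = (22 + 21 + 20 + 7 + 10 + 11 + 13 + 5 + 2)/9 = 12.3333
Σ_{t=1}^{8}(x_t−x̄)(x_{t+1}−x̄) = 194.8889
γ_1 = 194.8889 / 9 = 21.654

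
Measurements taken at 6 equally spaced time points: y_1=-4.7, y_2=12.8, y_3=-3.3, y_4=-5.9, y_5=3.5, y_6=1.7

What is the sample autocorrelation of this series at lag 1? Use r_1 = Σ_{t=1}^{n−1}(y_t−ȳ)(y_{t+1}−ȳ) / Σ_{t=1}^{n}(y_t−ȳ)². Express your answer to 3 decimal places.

-0.422

Mean ȳ = (-4.7 + 12.8 − 3.3 − 5.9 + 3.5 + 1.7)/6 = 0.6833
Σ(y_t−ȳ)(y_{t+1}−ȳ) = (-65.2281) + (-48.2647) + (26.2236) + (-18.5431) + (2.8636) = -102.9486
Denominator Σ(y_t−ȳ)² = 243.9683
r_1 = -102.9486 / 243.9683 = -0.422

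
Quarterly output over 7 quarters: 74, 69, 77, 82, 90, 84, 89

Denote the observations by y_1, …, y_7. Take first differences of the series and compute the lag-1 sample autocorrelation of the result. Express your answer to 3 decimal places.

First differences Δy: -5, 8, 5, 8, -6, 5
Mean of differences = 2.5000
Numerator Σ(Δy_t−Δȳ)(Δy_{t+1}−Δȳ) = -81.7500
Denominator Σ(Δy_t−Δȳ)² = 201.5000
r_1(Δy) = -81.7500 / 201.5000 = -0.406

-0.406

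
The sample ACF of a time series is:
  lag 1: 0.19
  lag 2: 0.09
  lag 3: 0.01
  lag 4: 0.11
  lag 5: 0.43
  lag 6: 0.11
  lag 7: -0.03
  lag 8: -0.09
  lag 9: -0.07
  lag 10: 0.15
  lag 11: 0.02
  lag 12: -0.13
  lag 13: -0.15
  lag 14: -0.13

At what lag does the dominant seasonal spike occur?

The largest autocorrelation is r_5 = 0.43; the remaining lags stay at or below 0.19.
The dominant spike at lag 5 indicates a seasonal period of 5.

5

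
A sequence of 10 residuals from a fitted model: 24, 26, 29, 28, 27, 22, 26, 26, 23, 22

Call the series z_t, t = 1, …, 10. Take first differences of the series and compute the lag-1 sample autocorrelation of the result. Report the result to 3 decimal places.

First differences Δz: 2, 3, -1, -1, -5, 4, 0, -3, -1
Mean of differences = -0.2222
Numerator Σ(Δz_t−Δz̄)(Δz_{t+1}−Δz̄) = -8.7160
Denominator Σ(Δz_t−Δz̄)² = 65.5556
r_1(Δz) = -8.7160 / 65.5556 = -0.133

-0.133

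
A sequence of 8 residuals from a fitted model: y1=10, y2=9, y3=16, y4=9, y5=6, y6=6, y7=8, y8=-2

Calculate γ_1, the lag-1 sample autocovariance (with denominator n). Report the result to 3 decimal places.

2.680

Mean ȳ = (10 + 9 + 16 + 9 + 6 + 6 + 8 − 2)/8 = 7.7500
Deviations: 2.2500, 1.2500, 8.2500, 1.2500, -1.7500, -1.7500, 0.2500, -9.7500
Σ_{t=1}^{7}(y_t−ȳ)(y_{t+1}−ȳ) = 21.4375
γ_1 = 21.4375 / 8 = 2.680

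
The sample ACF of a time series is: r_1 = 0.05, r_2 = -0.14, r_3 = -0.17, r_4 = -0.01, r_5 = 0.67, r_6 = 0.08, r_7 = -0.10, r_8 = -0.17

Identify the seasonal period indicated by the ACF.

5

The largest autocorrelation is r_5 = 0.67; the remaining lags stay at or below 0.08.
The dominant spike at lag 5 indicates a seasonal period of 5.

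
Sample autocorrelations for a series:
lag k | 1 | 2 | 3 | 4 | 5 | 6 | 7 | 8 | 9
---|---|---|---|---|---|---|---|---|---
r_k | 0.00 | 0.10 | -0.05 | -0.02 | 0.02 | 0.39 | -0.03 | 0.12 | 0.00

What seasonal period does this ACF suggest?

6

The largest autocorrelation is r_6 = 0.39; the remaining lags stay at or below 0.12.
The dominant spike at lag 6 indicates a seasonal period of 6.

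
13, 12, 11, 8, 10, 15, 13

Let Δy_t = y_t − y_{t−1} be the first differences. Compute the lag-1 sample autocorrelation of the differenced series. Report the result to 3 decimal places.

First differences Δy: -1, -1, -3, 2, 5, -2
Mean of differences = 0.0000
Numerator Σ(Δy_t−Δȳ)(Δy_{t+1}−Δȳ) = -2.0000
Denominator Σ(Δy_t−Δȳ)² = 44.0000
r_1(Δy) = -2.0000 / 44.0000 = -0.045

-0.045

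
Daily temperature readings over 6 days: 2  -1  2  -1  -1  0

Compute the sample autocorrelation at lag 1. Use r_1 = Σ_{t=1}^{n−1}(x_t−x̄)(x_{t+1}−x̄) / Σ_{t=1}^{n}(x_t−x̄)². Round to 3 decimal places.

-0.449

Mean x̄ = (2 − 1 + 2 − 1 − 1 + 0)/6 = 0.1667
Deviations from mean: 1.8333, -1.1667, 1.8333, -1.1667, -1.1667, -0.1667
Σ(x_t−x̄)(x_{t+1}−x̄) = (-2.1389) + (-2.1389) + (-2.1389) + (1.3611) + (0.1944) = -4.8611
Denominator Σ(x_t−x̄)² = 10.8333
r_1 = -4.8611 / 10.8333 = -0.449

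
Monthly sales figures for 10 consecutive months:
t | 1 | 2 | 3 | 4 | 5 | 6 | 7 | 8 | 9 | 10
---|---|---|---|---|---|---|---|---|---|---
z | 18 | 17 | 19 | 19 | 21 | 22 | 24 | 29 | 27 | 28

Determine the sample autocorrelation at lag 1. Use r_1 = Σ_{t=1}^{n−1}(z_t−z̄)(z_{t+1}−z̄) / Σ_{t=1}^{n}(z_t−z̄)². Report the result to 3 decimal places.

0.725

Mean z̄ = (18 + 17 + 19 + 19 + 21 + 22 + 24 + 29 + 27 + 28)/10 = 22.4000
Numerator Σ_{t=1}^{9}(z_t−z̄)(z_{t+1}−z̄) = 125.0400
Denominator Σ(z_t−z̄)² = 172.4000
r_1 = 125.0400 / 172.4000 = 0.725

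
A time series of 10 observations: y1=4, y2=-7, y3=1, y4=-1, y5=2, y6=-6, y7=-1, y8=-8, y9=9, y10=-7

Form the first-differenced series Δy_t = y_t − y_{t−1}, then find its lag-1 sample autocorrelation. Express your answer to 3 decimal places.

First differences Δy: -11, 8, -2, 3, -8, 5, -7, 17, -16
Mean of differences = -1.2222
Numerator Σ(Δy_t−Δȳ)(Δy_{t+1}−Δȳ) = -581.9383
Denominator Σ(Δy_t−Δȳ)² = 867.5556
r_1(Δy) = -581.9383 / 867.5556 = -0.671

-0.671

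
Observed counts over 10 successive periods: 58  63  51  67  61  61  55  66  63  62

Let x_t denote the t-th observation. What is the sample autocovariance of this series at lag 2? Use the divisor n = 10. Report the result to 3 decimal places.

3.332

Mean x̄ = (58 + 63 + 51 + 67 + 61 + 61 + 55 + 66 + 63 + 62)/10 = 60.7000
Σ_{t=1}^{8}(x_t−x̄)(x_{t+2}−x̄) = 33.3200
γ_2 = 33.3200 / 10 = 3.332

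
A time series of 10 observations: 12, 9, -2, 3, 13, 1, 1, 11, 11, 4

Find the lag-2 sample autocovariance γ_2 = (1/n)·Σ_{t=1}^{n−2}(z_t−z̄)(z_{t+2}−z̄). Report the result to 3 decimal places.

-19.048

Mean z̄ = (12 + 9 − 2 + 3 + 13 + 1 + 1 + 11 + 11 + 4)/10 = 6.3000
Σ_{t=1}^{8}(z_t−z̄)(z_{t+2}−z̄) = -190.4800
γ_2 = -190.4800 / 10 = -19.048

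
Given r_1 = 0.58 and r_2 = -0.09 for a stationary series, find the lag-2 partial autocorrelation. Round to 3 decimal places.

-0.643

φ_{22} = (r_2 − r_1²) / (1 − r_1²)
r_1² = (0.58)² = 0.3364
Numerator = -0.09 − 0.3364 = -0.4264; denominator = 1 − 0.3364 = 0.6636
φ_{22} = -0.4264 / 0.6636 = -0.643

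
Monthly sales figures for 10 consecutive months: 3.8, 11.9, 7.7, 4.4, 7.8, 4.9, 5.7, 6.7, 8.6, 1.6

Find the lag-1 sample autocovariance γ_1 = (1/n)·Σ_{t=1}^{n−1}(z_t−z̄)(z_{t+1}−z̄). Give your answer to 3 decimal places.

Mean z̄ = (3.8 + 11.9 + 7.7 + 4.4 + 7.8 + 4.9 + 5.7 + 6.7 + 8.6 + 1.6)/10 = 6.3100
Σ_{t=1}^{9}(z_t−z̄)(z_{t+1}−z̄) = -23.1331
γ_1 = -23.1331 / 10 = -2.313

-2.313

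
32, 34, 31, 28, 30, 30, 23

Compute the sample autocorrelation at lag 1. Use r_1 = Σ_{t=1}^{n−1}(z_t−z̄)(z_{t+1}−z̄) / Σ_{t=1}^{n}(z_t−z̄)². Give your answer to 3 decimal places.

0.147

Mean z̄ = (32 + 34 + 31 + 28 + 30 + 30 + 23)/7 = 29.7143
Deviations from mean: 2.2857, 4.2857, 1.2857, -1.7143, 0.2857, 0.2857, -6.7143
Numerator Σ_{t=1}^{6}(z_t−z̄)(z_{t+1}−z̄) = 10.7755
Denominator Σ(z_t−z̄)² = 73.4286
r_1 = 10.7755 / 73.4286 = 0.147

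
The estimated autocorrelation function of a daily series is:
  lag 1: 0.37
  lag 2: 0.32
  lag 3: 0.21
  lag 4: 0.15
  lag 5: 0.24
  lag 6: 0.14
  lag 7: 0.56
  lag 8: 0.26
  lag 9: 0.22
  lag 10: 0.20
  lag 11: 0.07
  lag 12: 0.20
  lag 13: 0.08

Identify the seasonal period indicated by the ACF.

The largest autocorrelation is r_7 = 0.56; the remaining lags stay at or below 0.37. The elevated value at lag 1 (0.37), dropping to 0.32 at lag 2, reflects decaying short-term dependence rather than seasonality.
The dominant spike at lag 7 indicates a seasonal period of 7.

7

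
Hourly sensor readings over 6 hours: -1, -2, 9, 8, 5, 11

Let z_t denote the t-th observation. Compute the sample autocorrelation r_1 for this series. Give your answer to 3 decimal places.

0.178

Mean z̄ = (-1 − 2 + 9 + 8 + 5 + 11)/6 = 5.0000
Deviations from mean: -6.0000, -7.0000, 4.0000, 3.0000, 0.0000, 6.0000
Σ(z_t−z̄)(z_{t+1}−z̄) = (42.0000) + (-28.0000) + (12.0000) + (0.0000) + (0.0000) = 26.0000
Denominator Σ(z_t−z̄)² = 146.0000
r_1 = 26.0000 / 146.0000 = 0.178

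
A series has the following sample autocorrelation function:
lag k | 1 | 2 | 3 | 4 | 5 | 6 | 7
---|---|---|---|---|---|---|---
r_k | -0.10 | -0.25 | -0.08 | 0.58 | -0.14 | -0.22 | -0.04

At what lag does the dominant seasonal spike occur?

4

The largest autocorrelation is r_4 = 0.58; the remaining lags stay at or below -0.04.
The dominant spike at lag 4 indicates a seasonal period of 4.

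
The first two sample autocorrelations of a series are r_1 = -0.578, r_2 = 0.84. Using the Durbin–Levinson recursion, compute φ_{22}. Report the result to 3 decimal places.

0.760

φ_{22} = (r_2 − r_1²) / (1 − r_1²)
r_1² = (-0.578)² = 0.334084
Numerator = 0.84 − 0.3341 = 0.5059; denominator = 1 − 0.3341 = 0.6659
φ_{22} = 0.5059 / 0.6659 = 0.760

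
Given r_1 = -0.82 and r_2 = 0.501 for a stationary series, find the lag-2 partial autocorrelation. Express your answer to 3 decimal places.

φ_{22} = (r_2 − r_1²) / (1 − r_1²)
r_1² = (-0.82)² = 0.6724
Numerator = 0.501 − 0.6724 = -0.1714; denominator = 1 − 0.6724 = 0.3276
φ_{22} = -0.1714 / 0.3276 = -0.523

-0.523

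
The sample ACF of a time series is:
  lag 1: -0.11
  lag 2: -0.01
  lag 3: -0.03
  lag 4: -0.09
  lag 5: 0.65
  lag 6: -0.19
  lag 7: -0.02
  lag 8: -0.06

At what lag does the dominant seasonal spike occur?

5

The largest autocorrelation is r_5 = 0.65; the remaining lags stay at or below -0.01.
The dominant spike at lag 5 indicates a seasonal period of 5.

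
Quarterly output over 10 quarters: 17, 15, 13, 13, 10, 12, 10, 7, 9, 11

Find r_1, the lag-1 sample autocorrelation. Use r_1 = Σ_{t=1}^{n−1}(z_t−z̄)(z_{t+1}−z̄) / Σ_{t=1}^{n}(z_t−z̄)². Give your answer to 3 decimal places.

0.548

Mean z̄ = (17 + 15 + 13 + 13 + 10 + 12 + 10 + 7 + 9 + 11)/10 = 11.7000
Numerator Σ_{t=1}^{9}(z_t−z̄)(z_{t+1}−z̄) = 42.8100
Denominator Σ(z_t−z̄)² = 78.1000
r_1 = 42.8100 / 78.1000 = 0.548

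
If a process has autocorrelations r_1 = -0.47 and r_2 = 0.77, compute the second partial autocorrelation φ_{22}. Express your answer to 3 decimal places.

0.705

φ_{22} = (r_2 − r_1²) / (1 − r_1²)
r_1² = (-0.47)² = 0.2209
Numerator = 0.77 − 0.2209 = 0.5491; denominator = 1 − 0.2209 = 0.7791
φ_{22} = 0.5491 / 0.7791 = 0.705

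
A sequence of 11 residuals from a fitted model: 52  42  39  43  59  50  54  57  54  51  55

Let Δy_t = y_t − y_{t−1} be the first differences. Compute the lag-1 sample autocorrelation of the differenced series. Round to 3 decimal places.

First differences Δy: -10, -3, 4, 16, -9, 4, 3, -3, -3, 4
Mean of differences = 0.3000
Numerator Σ(Δy_t−Δȳ)(Δy_{t+1}−Δȳ) = -100.7900
Denominator Σ(Δy_t−Δȳ)² = 520.1000
r_1(Δy) = -100.7900 / 520.1000 = -0.194

-0.194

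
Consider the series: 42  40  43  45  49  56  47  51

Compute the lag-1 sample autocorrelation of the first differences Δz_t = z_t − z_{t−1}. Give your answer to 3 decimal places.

-0.440

First differences Δz: -2, 3, 2, 4, 7, -9, 4
Mean of differences = 1.2857
Numerator Σ(Δz_t−Δz̄)(Δz_{t+1}−Δz̄) = -73.6531
Denominator Σ(Δz_t−Δz̄)² = 167.4286
r_1(Δz) = -73.6531 / 167.4286 = -0.440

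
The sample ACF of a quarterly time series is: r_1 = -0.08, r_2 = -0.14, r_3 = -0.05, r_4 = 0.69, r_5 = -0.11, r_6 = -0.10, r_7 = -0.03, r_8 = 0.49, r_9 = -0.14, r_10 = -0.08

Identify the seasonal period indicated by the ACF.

The largest autocorrelation is r_4 = 0.69, with a weaker echo at lag 8 (0.49); the remaining lags stay at or below -0.03.
The dominant spike at lag 4 indicates a seasonal period of 4.

4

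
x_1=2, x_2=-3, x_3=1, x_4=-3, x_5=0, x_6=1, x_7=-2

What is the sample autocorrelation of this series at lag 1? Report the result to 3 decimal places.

Mean x̄ = (2 − 3 + 1 − 3 + 0 + 1 − 2)/7 = -0.5714
Deviations from mean: 2.5714, -2.4286, 1.5714, -2.4286, 0.5714, 1.5714, -1.4286
Σ(x_t−x̄)(x_{t+1}−x̄) = (-6.2449) + (-3.8163) + (-3.8163) + (-1.3878) + (0.8980) + (-2.2449) = -16.6122
Denominator Σ(x_t−x̄)² = 25.7143
r_1 = -16.6122 / 25.7143 = -0.646

-0.646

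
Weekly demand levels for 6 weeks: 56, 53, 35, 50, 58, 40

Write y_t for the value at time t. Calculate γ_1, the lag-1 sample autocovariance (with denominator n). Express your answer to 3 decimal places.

Mean ȳ = (56 + 53 + 35 + 50 + 58 + 40)/6 = 48.6667
Σ_{t=1}^{5}(y_t−ȳ)(y_{t+1}−ȳ) = -114.1111
γ_1 = -114.1111 / 6 = -19.019

-19.019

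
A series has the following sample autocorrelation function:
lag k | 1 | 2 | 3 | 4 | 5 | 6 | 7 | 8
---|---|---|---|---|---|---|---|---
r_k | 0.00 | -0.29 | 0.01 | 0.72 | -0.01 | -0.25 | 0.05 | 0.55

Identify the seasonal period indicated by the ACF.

The largest autocorrelation is r_4 = 0.72, with a weaker echo at lag 8 (0.55); the remaining lags stay at or below 0.05.
The dominant spike at lag 4 indicates a seasonal period of 4.

4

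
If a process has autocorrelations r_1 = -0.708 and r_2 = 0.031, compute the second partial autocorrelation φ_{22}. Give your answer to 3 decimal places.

φ_{22} = (r_2 − r_1²) / (1 − r_1²)
r_1² = (-0.708)² = 0.501264
Numerator = 0.031 − 0.5013 = -0.4703; denominator = 1 − 0.5013 = 0.4987
φ_{22} = -0.4703 / 0.4987 = -0.943

-0.943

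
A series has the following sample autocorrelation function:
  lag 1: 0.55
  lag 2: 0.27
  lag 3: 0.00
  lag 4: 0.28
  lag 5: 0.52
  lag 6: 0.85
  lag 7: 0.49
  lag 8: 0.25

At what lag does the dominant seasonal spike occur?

6

The largest autocorrelation is r_6 = 0.85; the remaining lags stay at or below 0.55. The elevated value at lag 1 (0.55), dropping to 0.27 at lag 2, reflects decaying short-term dependence rather than seasonality.
The dominant spike at lag 6 indicates a seasonal period of 6.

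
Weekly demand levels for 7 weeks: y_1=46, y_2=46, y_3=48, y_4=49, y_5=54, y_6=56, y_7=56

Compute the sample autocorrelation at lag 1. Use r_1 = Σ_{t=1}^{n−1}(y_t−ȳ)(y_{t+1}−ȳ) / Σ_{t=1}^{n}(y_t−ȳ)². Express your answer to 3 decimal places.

Mean ȳ = (46 + 46 + 48 + 49 + 54 + 56 + 56)/7 = 50.7143
Deviations from mean: -4.7143, -4.7143, -2.7143, -1.7143, 3.2857, 5.2857, 5.2857
Numerator Σ_{t=1}^{6}(y_t−ȳ)(y_{t+1}−ȳ) = 79.3469
Denominator Σ(y_t−ȳ)² = 121.4286
r_1 = 79.3469 / 121.4286 = 0.653

0.653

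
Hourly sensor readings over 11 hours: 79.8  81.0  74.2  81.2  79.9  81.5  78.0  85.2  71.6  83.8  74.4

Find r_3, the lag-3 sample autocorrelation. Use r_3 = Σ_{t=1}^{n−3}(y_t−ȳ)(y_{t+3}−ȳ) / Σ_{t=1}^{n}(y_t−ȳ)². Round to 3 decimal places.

-0.329

Mean ȳ = (79.8 + 81.0 + 74.2 + 81.2 + 79.9 + 81.5 + 78.0 + 85.2 + 71.6 + 83.8 + 74.4)/11 = 79.1455
Numerator Σ_{t=1}^{8}(y_t−ȳ)(y_{t+3}−ȳ) = -58.5144
Denominator Σ(y_t−ȳ)² = 177.7473
r_3 = -58.5144 / 177.7473 = -0.329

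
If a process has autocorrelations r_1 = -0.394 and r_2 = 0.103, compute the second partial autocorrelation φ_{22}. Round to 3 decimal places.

φ_{22} = (r_2 − r_1²) / (1 − r_1²)
r_1² = (-0.394)² = 0.155236
Numerator = 0.103 − 0.1552 = -0.0522; denominator = 1 − 0.1552 = 0.8448
φ_{22} = -0.0522 / 0.8448 = -0.062

-0.062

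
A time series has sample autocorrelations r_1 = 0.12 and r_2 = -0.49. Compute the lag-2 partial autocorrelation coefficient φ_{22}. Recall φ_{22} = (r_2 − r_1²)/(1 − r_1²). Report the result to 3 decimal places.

φ_{22} = (r_2 − r_1²) / (1 − r_1²)
r_1² = (0.12)² = 0.0144
Numerator = -0.49 − 0.0144 = -0.5044; denominator = 1 − 0.0144 = 0.9856
φ_{22} = -0.5044 / 0.9856 = -0.512

-0.512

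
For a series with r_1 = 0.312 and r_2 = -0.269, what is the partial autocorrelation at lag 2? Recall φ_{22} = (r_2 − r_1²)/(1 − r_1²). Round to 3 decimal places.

φ_{22} = (r_2 − r_1²) / (1 − r_1²)
r_1² = (0.312)² = 0.097344
Numerator = -0.269 − 0.0973 = -0.3663; denominator = 1 − 0.0973 = 0.9027
φ_{22} = -0.3663 / 0.9027 = -0.406

-0.406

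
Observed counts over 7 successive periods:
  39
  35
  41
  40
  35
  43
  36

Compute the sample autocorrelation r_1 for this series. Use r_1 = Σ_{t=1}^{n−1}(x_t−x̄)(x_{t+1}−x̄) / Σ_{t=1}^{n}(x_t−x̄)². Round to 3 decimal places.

-0.651

Mean x̄ = (39 + 35 + 41 + 40 + 35 + 43 + 36)/7 = 38.4286
Deviations from mean: 0.5714, -3.4286, 2.5714, 1.5714, -3.4286, 4.5714, -2.4286
Numerator Σ_{t=1}^{6}(x_t−x̄)(x_{t+1}−x̄) = -38.8980
Denominator Σ(x_t−x̄)² = 59.7143
r_1 = -38.8980 / 59.7143 = -0.651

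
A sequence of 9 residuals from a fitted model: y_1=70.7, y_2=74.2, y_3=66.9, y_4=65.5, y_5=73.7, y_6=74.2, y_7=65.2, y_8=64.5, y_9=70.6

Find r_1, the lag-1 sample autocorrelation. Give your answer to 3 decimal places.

0.020

Mean ȳ = (70.7 + 74.2 + 66.9 + 65.5 + 73.7 + 74.2 + 65.2 + 64.5 + 70.6)/9 = 69.5000
Numerator Σ_{t=1}^{8}(y_t−ȳ)(y_{t+1}−ȳ) = 2.5500
Denominator Σ(y_t−ȳ)² = 130.7200
r_1 = 2.5500 / 130.7200 = 0.020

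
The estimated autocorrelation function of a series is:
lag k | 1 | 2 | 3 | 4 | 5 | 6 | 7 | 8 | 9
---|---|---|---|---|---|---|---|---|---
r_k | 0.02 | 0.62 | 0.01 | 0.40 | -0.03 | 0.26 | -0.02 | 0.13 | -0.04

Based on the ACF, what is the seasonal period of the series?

The largest autocorrelation is r_2 = 0.62, with weaker echoes at lags 4 (0.40) and 6 (0.26); the remaining lags stay at or below 0.13.
The dominant spike at lag 2 indicates a seasonal period of 2.

2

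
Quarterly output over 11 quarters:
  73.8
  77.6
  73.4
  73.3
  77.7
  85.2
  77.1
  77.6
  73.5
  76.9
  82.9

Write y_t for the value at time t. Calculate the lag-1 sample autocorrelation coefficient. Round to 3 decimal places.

0.073

Mean ȳ = (73.8 + 77.6 + 73.4 + 73.3 + 77.7 + 85.2 + 77.1 + 77.6 + 73.5 + 76.9 + 82.9)/11 = 77.1818
Numerator Σ_{t=1}^{10}(y_t−ȳ)(y_{t+1}−ȳ) = 11.0242
Denominator Σ(y_t−ȳ)² = 152.0564
r_1 = 11.0242 / 152.0564 = 0.073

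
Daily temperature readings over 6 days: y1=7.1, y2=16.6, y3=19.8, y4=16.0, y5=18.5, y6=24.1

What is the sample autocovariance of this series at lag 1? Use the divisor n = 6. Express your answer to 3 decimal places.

1.524

Mean ȳ = (7.1 + 16.6 + 19.8 + 16.0 + 18.5 + 24.1)/6 = 17.0167
Deviations: -9.9167, -0.4167, 2.7833, -1.0167, 1.4833, 7.0833
Σ_{t=1}^{5}(y_t−ȳ)(y_{t+1}−ȳ) = 9.1414
γ_1 = 9.1414 / 6 = 1.524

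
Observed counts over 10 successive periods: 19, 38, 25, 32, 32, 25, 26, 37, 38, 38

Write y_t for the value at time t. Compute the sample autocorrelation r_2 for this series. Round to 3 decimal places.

Mean ȳ = (19 + 38 + 25 + 32 + 32 + 25 + 26 + 37 + 38 + 38)/10 = 31.0000
Numerator Σ_{t=1}^{8}(y_t−ȳ)(y_{t+2}−ȳ) = 33.0000
Denominator Σ(y_t−ȳ)² = 426.0000
r_2 = 33.0000 / 426.0000 = 0.077

0.077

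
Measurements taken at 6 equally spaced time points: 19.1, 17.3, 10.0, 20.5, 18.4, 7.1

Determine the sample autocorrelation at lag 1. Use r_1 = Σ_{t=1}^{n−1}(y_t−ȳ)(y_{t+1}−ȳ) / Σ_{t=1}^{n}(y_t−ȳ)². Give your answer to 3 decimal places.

Mean ȳ = (19.1 + 17.3 + 10.0 + 20.5 + 18.4 + 7.1)/6 = 15.4000
Σ(y_t−ȳ)(y_{t+1}−ȳ) = (7.0300) + (-10.2600) + (-27.5400) + (15.3000) + (-24.9000) = -40.3700
Denominator Σ(y_t−ȳ)² = 150.3600
r_1 = -40.3700 / 150.3600 = -0.268

-0.268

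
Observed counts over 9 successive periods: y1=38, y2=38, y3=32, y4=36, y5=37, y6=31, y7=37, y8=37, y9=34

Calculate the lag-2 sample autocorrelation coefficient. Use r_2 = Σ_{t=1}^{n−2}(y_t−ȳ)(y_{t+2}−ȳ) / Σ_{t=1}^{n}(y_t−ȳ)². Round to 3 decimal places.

-0.397

Mean ȳ = (38 + 38 + 32 + 36 + 37 + 31 + 37 + 37 + 34)/9 = 35.5556
Numerator Σ_{t=1}^{7}(y_t−ȳ)(y_{t+2}−ȳ) = -21.5062
Denominator Σ(y_t−ȳ)² = 54.2222
r_2 = -21.5062 / 54.2222 = -0.397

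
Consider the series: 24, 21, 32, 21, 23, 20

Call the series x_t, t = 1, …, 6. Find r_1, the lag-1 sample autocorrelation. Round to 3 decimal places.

Mean x̄ = (24 + 21 + 32 + 21 + 23 + 20)/6 = 23.5000
Deviations from mean: 0.5000, -2.5000, 8.5000, -2.5000, -0.5000, -3.5000
Σ(x_t−x̄)(x_{t+1}−x̄) = (-1.2500) + (-21.2500) + (-21.2500) + (1.2500) + (1.7500) = -40.7500
Denominator Σ(x_t−x̄)² = 97.5000
r_1 = -40.7500 / 97.5000 = -0.418

-0.418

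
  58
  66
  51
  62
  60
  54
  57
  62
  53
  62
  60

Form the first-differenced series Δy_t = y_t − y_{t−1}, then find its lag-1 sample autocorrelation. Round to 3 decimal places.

First differences Δy: 8, -15, 11, -2, -6, 3, 5, -9, 9, -2
Mean of differences = 0.2000
Numerator Σ(Δy_t−Δȳ)(Δy_{t+1}−Δȳ) = -441.2400
Denominator Σ(Δy_t−Δȳ)² = 649.6000
r_1(Δy) = -441.2400 / 649.6000 = -0.679

-0.679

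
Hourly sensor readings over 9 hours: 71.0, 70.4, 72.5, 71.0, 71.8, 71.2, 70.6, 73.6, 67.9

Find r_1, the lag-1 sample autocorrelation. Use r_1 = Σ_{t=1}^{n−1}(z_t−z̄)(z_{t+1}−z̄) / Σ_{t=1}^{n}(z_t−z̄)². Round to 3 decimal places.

Mean z̄ = (71.0 + 70.4 + 72.5 + 71.0 + 71.8 + 71.2 + 70.6 + 73.6 + 67.9)/9 = 71.1111
Numerator Σ_{t=1}^{8}(z_t−z̄)(z_{t+1}−z̄) = -10.3879
Denominator Σ(z_t−z̄)² = 19.7089
r_1 = -10.3879 / 19.7089 = -0.527

-0.527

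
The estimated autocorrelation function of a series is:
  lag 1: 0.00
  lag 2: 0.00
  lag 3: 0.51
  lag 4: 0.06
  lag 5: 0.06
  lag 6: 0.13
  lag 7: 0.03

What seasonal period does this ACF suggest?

3

The largest autocorrelation is r_3 = 0.51; the remaining lags stay at or below 0.13.
The dominant spike at lag 3 indicates a seasonal period of 3.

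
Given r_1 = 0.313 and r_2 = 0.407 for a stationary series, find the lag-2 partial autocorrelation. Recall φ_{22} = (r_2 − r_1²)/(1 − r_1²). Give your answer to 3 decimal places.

0.343

φ_{22} = (r_2 − r_1²) / (1 − r_1²)
r_1² = (0.313)² = 0.097969
Numerator = 0.407 − 0.0980 = 0.3090; denominator = 1 − 0.0980 = 0.9020
φ_{22} = 0.3090 / 0.9020 = 0.343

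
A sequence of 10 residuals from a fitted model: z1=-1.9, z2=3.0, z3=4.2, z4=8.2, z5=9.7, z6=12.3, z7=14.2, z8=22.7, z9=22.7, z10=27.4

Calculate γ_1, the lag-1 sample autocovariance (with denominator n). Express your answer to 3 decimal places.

53.615

Mean z̄ = (-1.9 + 3.0 + 4.2 + 8.2 + 9.7 + 12.3 + 14.2 + 22.7 + 22.7 + 27.4)/10 = 12.2500
Σ_{t=1}^{9}(z_t−z̄)(z_{t+1}−z̄) = 536.1475
γ_1 = 536.1475 / 10 = 53.615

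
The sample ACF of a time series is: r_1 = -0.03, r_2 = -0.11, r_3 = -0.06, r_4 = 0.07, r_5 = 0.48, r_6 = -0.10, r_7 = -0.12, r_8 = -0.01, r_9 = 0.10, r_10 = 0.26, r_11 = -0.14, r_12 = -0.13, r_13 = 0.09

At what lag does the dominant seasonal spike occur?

The largest autocorrelation is r_5 = 0.48, with a weaker echo at lag 10 (0.26); the remaining lags stay at or below 0.10.
The dominant spike at lag 5 indicates a seasonal period of 5.

5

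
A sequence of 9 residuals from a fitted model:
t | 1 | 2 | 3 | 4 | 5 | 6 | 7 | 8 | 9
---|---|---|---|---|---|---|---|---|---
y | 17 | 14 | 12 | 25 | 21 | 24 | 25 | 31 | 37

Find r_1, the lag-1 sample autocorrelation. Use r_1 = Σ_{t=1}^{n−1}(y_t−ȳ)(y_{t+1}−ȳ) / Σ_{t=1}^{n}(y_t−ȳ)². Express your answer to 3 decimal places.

0.497

Mean ȳ = (17 + 14 + 12 + 25 + 21 + 24 + 25 + 31 + 37)/9 = 22.8889
Numerator Σ_{t=1}^{8}(y_t−ȳ)(y_{t+1}−ȳ) = 253.9877
Denominator Σ(y_t−ȳ)² = 510.8889
r_1 = 253.9877 / 510.8889 = 0.497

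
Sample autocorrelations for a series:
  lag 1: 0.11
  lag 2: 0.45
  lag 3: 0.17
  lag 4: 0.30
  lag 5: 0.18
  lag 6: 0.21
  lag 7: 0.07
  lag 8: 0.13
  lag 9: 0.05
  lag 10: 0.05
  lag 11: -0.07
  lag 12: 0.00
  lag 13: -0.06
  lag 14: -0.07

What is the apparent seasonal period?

The largest autocorrelation is r_2 = 0.45, with weaker echoes at lags 4 (0.30) and 6 (0.21); the remaining lags stay at or below 0.18.
The dominant spike at lag 2 indicates a seasonal period of 2.

2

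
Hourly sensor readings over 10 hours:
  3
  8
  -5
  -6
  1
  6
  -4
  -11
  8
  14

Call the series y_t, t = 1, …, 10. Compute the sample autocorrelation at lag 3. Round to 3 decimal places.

-0.067

Mean ȳ = (3 + 8 − 5 − 6 + 1 + 6 − 4 − 11 + 8 + 14)/10 = 1.4000
Σ(y_t−ȳ)(y_{t+3}−ȳ) = (-11.8400) + (-2.6400) + (-29.4400) + (39.9600) + (4.9600) + (30.3600) + (-68.0400) = -36.6800
Denominator Σ(y_t−ȳ)² = 548.4000
r_3 = -36.6800 / 548.4000 = -0.067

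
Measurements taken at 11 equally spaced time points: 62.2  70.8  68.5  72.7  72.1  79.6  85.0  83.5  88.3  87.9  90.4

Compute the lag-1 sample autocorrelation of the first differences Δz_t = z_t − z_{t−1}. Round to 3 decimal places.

-0.522

First differences Δz: 8.6, -2.3, 4.2, -0.6, 7.5, 5.4, -1.5, 4.8, -0.4, 2.5
Mean of differences = 2.8200
Numerator Σ(Δz_t−Δz̄)(Δz_{t+1}−Δz̄) = -70.3544
Denominator Σ(Δz_t−Δz̄)² = 134.8360
r_1(Δz) = -70.3544 / 134.8360 = -0.522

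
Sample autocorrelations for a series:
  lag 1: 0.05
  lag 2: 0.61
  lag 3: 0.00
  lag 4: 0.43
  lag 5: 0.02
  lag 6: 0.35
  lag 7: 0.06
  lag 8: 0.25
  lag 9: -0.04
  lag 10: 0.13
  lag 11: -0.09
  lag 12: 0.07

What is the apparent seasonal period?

2

The largest autocorrelation is r_2 = 0.61, with weaker echoes at lags 4 (0.43), 6 (0.35) and 8 (0.25); the remaining lags stay at or below 0.13.
The dominant spike at lag 2 indicates a seasonal period of 2.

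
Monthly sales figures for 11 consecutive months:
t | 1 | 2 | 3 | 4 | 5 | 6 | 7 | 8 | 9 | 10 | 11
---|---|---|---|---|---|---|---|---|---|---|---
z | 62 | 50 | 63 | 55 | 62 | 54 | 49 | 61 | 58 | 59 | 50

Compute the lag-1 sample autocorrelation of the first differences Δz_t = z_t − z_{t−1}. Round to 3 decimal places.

First differences Δz: -12, 13, -8, 7, -8, -5, 12, -3, 1, -9
Mean of differences = -1.2000
Numerator Σ(Δz_t−Δz̄)(Δz_{t+1}−Δz̄) = -430.6400
Denominator Σ(Δz_t−Δz̄)² = 735.6000
r_1(Δz) = -430.6400 / 735.6000 = -0.585

-0.585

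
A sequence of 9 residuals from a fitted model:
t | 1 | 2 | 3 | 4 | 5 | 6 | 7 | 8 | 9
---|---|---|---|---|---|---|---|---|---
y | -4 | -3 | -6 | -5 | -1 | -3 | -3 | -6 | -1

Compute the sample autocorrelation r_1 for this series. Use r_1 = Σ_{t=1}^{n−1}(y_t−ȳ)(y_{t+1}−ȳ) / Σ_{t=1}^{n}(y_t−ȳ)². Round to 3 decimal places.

Mean ȳ = (-4 − 3 − 6 − 5 − 1 − 3 − 3 − 6 − 1)/9 = -3.5556
Numerator Σ_{t=1}^{8}(y_t−ȳ)(y_{t+1}−ȳ) = -7.6420
Denominator Σ(y_t−ȳ)² = 28.2222
r_1 = -7.6420 / 28.2222 = -0.271

-0.271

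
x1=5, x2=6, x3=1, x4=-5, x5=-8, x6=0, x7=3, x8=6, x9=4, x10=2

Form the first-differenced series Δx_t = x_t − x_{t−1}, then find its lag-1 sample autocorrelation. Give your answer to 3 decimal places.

0.308

First differences Δx: 1, -5, -6, -3, 8, 3, 3, -2, -2
Mean of differences = -0.3333
Numerator Σ(Δx_t−Δx̄)(Δx_{t+1}−Δx̄) = 49.2222
Denominator Σ(Δx_t−Δx̄)² = 160.0000
r_1(Δx) = 49.2222 / 160.0000 = 0.308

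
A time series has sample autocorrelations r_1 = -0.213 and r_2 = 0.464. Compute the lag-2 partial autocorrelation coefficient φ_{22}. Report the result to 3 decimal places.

φ_{22} = (r_2 − r_1²) / (1 − r_1²)
r_1² = (-0.213)² = 0.045369
Numerator = 0.464 − 0.0454 = 0.4186; denominator = 1 − 0.0454 = 0.9546
φ_{22} = 0.4186 / 0.9546 = 0.439

0.439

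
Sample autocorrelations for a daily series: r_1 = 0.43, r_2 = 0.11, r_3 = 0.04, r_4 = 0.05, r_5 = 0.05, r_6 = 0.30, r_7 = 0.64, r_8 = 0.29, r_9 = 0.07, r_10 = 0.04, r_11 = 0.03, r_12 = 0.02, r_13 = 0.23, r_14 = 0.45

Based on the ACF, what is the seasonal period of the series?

7

The largest autocorrelation is r_7 = 0.64, with a weaker echo at lag 14 (0.45); the remaining lags stay at or below 0.43. The elevated value at lag 1 (0.43), dropping to 0.11 at lag 2, reflects decaying short-term dependence rather than seasonality.
The dominant spike at lag 7 indicates a seasonal period of 7.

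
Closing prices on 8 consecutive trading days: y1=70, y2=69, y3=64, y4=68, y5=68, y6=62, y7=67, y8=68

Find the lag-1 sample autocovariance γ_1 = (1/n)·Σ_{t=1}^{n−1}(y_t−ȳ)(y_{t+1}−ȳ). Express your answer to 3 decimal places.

-0.875

Mean ȳ = (70 + 69 + 64 + 68 + 68 + 62 + 67 + 68)/8 = 67.0000
Deviations: 3.0000, 2.0000, -3.0000, 1.0000, 1.0000, -5.0000, 0.0000, 1.0000
Σ_{t=1}^{7}(y_t−ȳ)(y_{t+1}−ȳ) = -7.0000
γ_1 = -7.0000 / 8 = -0.875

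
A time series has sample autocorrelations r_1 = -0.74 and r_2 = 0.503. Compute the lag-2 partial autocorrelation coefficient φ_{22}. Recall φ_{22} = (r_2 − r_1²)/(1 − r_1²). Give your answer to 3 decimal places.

φ_{22} = (r_2 − r_1²) / (1 − r_1²)
r_1² = (-0.74)² = 0.5476
Numerator = 0.503 − 0.5476 = -0.0446; denominator = 1 − 0.5476 = 0.4524
φ_{22} = -0.0446 / 0.4524 = -0.099

-0.099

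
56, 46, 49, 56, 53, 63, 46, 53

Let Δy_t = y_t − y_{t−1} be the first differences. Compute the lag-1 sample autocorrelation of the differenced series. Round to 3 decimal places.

First differences Δy: -10, 3, 7, -3, 10, -17, 7
Mean of differences = -0.4286
Numerator Σ(Δy_t−Δȳ)(Δy_{t+1}−Δȳ) = -349.1837
Denominator Σ(Δy_t−Δȳ)² = 603.7143
r_1(Δy) = -349.1837 / 603.7143 = -0.578

-0.578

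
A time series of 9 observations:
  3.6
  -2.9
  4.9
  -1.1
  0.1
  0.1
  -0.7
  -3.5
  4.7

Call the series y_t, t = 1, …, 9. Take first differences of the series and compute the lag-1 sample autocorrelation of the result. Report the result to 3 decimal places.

First differences Δy: -6.5, 7.8, -6.0, 1.2, 0.0, -0.8, -2.8, 8.2
Mean of differences = 0.1375
Numerator Σ(Δy_t−Δȳ)(Δy_{t+1}−Δȳ) = -125.3564
Denominator Σ(Δy_t−Δȳ)² = 216.0988
r_1(Δy) = -125.3564 / 216.0988 = -0.580

-0.580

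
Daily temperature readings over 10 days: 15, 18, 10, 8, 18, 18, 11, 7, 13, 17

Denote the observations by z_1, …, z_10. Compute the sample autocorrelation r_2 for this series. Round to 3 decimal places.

-0.796

Mean z̄ = (15 + 18 + 10 + 8 + 18 + 18 + 11 + 7 + 13 + 17)/10 = 13.5000
Numerator Σ_{t=1}^{8}(z_t−z̄)(z_{t+2}−z̄) = -132.5000
Denominator Σ(z_t−z̄)² = 166.5000
r_2 = -132.5000 / 166.5000 = -0.796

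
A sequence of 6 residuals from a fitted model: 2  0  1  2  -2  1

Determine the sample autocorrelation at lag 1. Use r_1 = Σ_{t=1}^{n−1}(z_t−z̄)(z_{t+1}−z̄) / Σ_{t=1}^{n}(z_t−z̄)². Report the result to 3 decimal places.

Mean z̄ = (2 + 0 + 1 + 2 − 2 + 1)/6 = 0.6667
Deviations from mean: 1.3333, -0.6667, 0.3333, 1.3333, -2.6667, 0.3333
Σ(z_t−z̄)(z_{t+1}−z̄) = (-0.8889) + (-0.2222) + (0.4444) + (-3.5556) + (-0.8889) = -5.1111
Denominator Σ(z_t−z̄)² = 11.3333
r_1 = -5.1111 / 11.3333 = -0.451

-0.451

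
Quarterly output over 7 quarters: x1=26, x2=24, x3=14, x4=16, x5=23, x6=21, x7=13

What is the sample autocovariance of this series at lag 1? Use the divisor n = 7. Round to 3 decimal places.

0.994

Mean x̄ = (26 + 24 + 14 + 16 + 23 + 21 + 13)/7 = 19.5714
Σ_{t=1}^{6}(x_t−x̄)(x_{t+1}−x̄) = 6.9592
γ_1 = 6.9592 / 7 = 0.994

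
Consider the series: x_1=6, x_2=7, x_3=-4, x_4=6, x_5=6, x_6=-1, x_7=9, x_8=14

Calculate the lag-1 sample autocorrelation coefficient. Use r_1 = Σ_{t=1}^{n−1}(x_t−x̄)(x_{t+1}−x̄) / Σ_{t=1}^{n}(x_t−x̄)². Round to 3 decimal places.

-0.071

Mean x̄ = (6 + 7 − 4 + 6 + 6 − 1 + 9 + 14)/8 = 5.3750
Deviations from mean: 0.6250, 1.6250, -9.3750, 0.6250, 0.6250, -6.3750, 3.6250, 8.6250
Numerator Σ_{t=1}^{7}(x_t−x̄)(x_{t+1}−x̄) = -15.5156
Denominator Σ(x_t−x̄)² = 219.8750
r_1 = -15.5156 / 219.8750 = -0.071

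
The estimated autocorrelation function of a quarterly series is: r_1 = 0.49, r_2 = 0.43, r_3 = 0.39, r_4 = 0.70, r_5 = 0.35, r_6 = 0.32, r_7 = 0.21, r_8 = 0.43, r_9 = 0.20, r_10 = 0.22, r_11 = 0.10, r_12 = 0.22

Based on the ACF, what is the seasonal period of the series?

The largest autocorrelation is r_4 = 0.70; the remaining lags stay at or below 0.49. The elevated value at lag 1 (0.49), dropping to 0.43 at lag 2, reflects decaying short-term dependence rather than seasonality.
The dominant spike at lag 4 indicates a seasonal period of 4.

4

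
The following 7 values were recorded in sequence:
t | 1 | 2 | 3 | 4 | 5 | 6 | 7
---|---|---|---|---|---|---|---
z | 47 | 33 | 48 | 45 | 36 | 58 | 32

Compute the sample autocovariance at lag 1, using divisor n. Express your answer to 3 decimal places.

-51.808

Mean z̄ = (47 + 33 + 48 + 45 + 36 + 58 + 32)/7 = 42.7143
Deviations: 4.2857, -9.7143, 5.2857, 2.2857, -6.7143, 15.2857, -10.7143
Σ_{t=1}^{6}(z_t−z̄)(z_{t+1}−z̄) = -362.6531
γ_1 = -362.6531 / 7 = -51.808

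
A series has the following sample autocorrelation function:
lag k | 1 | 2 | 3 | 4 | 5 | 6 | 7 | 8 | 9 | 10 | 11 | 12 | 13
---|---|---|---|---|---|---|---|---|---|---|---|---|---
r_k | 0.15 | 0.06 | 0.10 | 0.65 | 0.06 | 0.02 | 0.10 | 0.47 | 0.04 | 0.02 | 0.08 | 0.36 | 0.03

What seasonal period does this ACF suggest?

The largest autocorrelation is r_4 = 0.65, with weaker echoes at lags 8 (0.47) and 12 (0.36); the remaining lags stay at or below 0.15.
The dominant spike at lag 4 indicates a seasonal period of 4.

4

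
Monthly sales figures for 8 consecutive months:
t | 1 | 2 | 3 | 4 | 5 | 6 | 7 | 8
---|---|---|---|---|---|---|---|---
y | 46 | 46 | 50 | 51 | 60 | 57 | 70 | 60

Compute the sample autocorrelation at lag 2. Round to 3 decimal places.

0.276

Mean ȳ = (46 + 46 + 50 + 51 + 60 + 57 + 70 + 60)/8 = 55.0000
Σ(y_t−ȳ)(y_{t+2}−ȳ) = (45.0000) + (36.0000) + (-25.0000) + (-8.0000) + (75.0000) + (10.0000) = 133.0000
Denominator Σ(y_t−ȳ)² = 482.0000
r_2 = 133.0000 / 482.0000 = 0.276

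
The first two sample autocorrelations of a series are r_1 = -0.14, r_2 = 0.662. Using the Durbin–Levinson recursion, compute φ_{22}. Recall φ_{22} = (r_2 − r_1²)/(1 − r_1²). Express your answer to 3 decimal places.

0.655

φ_{22} = (r_2 − r_1²) / (1 − r_1²)
r_1² = (-0.14)² = 0.0196
Numerator = 0.662 − 0.0196 = 0.6424; denominator = 1 − 0.0196 = 0.9804
φ_{22} = 0.6424 / 0.9804 = 0.655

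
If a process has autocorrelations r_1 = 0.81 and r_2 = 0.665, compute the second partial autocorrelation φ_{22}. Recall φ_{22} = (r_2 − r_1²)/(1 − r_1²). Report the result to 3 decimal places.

φ_{22} = (r_2 − r_1²) / (1 − r_1²)
r_1² = (0.81)² = 0.6561
Numerator = 0.665 − 0.6561 = 0.0089; denominator = 1 − 0.6561 = 0.3439
φ_{22} = 0.0089 / 0.3439 = 0.026

0.026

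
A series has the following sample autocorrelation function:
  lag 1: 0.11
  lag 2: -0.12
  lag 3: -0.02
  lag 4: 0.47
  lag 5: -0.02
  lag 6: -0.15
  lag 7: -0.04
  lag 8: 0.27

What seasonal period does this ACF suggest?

The largest autocorrelation is r_4 = 0.47, with a weaker echo at lag 8 (0.27); the remaining lags stay at or below 0.11.
The dominant spike at lag 4 indicates a seasonal period of 4.

4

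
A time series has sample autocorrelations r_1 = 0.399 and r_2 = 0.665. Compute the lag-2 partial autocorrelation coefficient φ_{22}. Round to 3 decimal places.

0.602

φ_{22} = (r_2 − r_1²) / (1 − r_1²)
r_1² = (0.399)² = 0.159201
Numerator = 0.665 − 0.1592 = 0.5058; denominator = 1 − 0.1592 = 0.8408
φ_{22} = 0.5058 / 0.8408 = 0.602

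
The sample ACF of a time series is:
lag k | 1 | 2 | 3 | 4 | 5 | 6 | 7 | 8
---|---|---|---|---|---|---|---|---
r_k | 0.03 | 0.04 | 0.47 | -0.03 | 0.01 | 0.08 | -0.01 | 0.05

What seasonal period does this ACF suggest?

3

The largest autocorrelation is r_3 = 0.47; the remaining lags stay at or below 0.08.
The dominant spike at lag 3 indicates a seasonal period of 3.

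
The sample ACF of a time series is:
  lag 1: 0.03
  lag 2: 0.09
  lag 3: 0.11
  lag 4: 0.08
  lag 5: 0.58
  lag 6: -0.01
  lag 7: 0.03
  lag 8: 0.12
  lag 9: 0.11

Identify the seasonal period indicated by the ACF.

The largest autocorrelation is r_5 = 0.58; the remaining lags stay at or below 0.12.
The dominant spike at lag 5 indicates a seasonal period of 5.

5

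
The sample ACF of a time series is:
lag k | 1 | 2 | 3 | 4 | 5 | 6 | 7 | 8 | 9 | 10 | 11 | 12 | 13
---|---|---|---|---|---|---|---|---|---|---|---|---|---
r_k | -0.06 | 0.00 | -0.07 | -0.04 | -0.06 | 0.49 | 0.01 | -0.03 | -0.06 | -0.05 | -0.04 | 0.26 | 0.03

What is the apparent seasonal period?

6

The largest autocorrelation is r_6 = 0.49, with a weaker echo at lag 12 (0.26); the remaining lags stay at or below 0.03.
The dominant spike at lag 6 indicates a seasonal period of 6.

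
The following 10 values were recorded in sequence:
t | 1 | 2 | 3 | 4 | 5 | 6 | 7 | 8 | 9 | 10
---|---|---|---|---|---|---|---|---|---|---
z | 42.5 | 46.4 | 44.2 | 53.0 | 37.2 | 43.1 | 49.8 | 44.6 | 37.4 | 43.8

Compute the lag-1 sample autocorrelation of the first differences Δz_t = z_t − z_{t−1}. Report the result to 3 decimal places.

-0.481

First differences Δz: 3.9, -2.2, 8.8, -15.8, 5.9, 6.7, -5.2, -7.2, 6.4
Mean of differences = 0.1444
Numerator Σ(Δz_t−Δz̄)(Δz_{t+1}−Δz̄) = -262.8709
Denominator Σ(Δz_t−Δz̄)² = 546.4822
r_1(Δz) = -262.8709 / 546.4822 = -0.481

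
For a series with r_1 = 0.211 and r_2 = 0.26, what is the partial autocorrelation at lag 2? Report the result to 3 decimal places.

0.226

φ_{22} = (r_2 − r_1²) / (1 − r_1²)
r_1² = (0.211)² = 0.044521
Numerator = 0.26 − 0.0445 = 0.2155; denominator = 1 − 0.0445 = 0.9555
φ_{22} = 0.2155 / 0.9555 = 0.226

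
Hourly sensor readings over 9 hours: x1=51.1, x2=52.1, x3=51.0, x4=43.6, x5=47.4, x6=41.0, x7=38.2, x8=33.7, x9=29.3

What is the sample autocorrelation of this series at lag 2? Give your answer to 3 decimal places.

Mean x̄ = (51.1 + 52.1 + 51.0 + 43.6 + 47.4 + 41.0 + 38.2 + 33.7 + 29.3)/9 = 43.0444
Numerator Σ_{t=1}^{7}(x_t−x̄)(x_{t+2}−x̄) = 167.2205
Denominator Σ(x_t−x̄)² = 533.3422
r_2 = 167.2205 / 533.3422 = 0.314

0.314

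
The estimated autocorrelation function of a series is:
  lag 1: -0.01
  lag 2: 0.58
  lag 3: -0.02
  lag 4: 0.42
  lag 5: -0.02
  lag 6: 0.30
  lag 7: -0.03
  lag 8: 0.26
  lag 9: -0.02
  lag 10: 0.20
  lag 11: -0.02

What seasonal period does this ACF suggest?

2

The largest autocorrelation is r_2 = 0.58, with weaker echoes at lags 4 (0.42), 6 (0.30), 8 (0.26) and 10 (0.20); the remaining lags stay at or below -0.01.
The dominant spike at lag 2 indicates a seasonal period of 2.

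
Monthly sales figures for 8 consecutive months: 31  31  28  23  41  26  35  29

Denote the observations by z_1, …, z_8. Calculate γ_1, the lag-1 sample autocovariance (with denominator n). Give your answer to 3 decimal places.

-16.906

Mean z̄ = (31 + 31 + 28 + 23 + 41 + 26 + 35 + 29)/8 = 30.5000
Deviations: 0.5000, 0.5000, -2.5000, -7.5000, 10.5000, -4.5000, 4.5000, -1.5000
Σ_{t=1}^{7}(z_t−z̄)(z_{t+1}−z̄) = -135.2500
γ_1 = -135.2500 / 8 = -16.906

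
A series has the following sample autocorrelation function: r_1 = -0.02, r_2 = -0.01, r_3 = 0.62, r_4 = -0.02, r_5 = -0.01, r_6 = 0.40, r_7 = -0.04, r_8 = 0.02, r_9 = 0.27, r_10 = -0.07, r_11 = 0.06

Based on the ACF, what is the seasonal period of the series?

The largest autocorrelation is r_3 = 0.62, with weaker echoes at lags 6 (0.40) and 9 (0.27); the remaining lags stay at or below 0.06.
The dominant spike at lag 3 indicates a seasonal period of 3.

3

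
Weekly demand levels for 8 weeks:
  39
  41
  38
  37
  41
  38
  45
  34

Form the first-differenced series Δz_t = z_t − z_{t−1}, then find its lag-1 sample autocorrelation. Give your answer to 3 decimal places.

-0.558

First differences Δz: 2, -3, -1, 4, -3, 7, -11
Mean of differences = -0.7143
Numerator Σ(Δz_t−Δz̄)(Δz_{t+1}−Δz̄) = -114.6531
Denominator Σ(Δz_t−Δz̄)² = 205.4286
r_1(Δz) = -114.6531 / 205.4286 = -0.558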